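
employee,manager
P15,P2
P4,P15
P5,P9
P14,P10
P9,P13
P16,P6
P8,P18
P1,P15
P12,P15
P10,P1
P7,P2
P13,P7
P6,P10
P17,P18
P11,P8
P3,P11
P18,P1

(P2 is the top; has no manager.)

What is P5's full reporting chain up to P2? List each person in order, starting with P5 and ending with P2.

P5 -> P9 -> P13 -> P7 -> P2

P5 reports to P9. P9 reports to P13. P13 reports to P7. P7 reports to P2. P2 is at the top.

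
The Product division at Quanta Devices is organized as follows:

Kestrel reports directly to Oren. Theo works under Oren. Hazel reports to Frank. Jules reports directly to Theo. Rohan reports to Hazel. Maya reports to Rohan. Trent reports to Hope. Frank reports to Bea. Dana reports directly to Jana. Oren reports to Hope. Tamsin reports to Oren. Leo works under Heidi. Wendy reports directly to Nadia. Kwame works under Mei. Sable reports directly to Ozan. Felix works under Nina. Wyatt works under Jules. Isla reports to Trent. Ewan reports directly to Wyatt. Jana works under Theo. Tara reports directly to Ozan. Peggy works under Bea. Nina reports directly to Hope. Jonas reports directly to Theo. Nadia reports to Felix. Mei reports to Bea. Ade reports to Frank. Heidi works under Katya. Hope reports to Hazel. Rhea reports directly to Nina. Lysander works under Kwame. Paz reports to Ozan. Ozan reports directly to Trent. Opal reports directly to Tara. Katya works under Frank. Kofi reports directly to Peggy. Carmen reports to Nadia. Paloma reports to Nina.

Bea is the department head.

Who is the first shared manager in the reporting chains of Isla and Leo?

Frank

Isla's chain of managers is Trent, Hope, Hazel, Frank, Bea. Leo's chain of managers is Heidi, Katya, Frank, Bea. The first manager that appears in both chains is Frank.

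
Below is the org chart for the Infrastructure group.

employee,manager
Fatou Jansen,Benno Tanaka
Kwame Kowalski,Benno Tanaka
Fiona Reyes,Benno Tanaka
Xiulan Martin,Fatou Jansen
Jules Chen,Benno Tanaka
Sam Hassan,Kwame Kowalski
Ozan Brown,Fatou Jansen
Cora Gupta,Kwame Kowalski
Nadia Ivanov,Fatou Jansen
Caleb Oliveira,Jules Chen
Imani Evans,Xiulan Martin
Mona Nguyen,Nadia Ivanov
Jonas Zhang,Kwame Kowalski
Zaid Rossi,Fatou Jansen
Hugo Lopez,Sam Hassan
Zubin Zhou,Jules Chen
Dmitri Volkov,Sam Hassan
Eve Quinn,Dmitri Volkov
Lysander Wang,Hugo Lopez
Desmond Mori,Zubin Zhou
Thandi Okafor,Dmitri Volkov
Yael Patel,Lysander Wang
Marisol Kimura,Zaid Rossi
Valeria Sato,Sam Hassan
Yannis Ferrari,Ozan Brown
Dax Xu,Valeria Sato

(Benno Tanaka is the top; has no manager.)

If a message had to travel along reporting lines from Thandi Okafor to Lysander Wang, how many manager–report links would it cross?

Thandi Okafor is 2 levels below Sam Hassan, and Lysander Wang is 2 levels below Sam Hassan (their lowest common manager). The shortest path runs up from Thandi Okafor to Sam Hassan and back down to Lysander Wang: 2 + 2 = 4 links.

4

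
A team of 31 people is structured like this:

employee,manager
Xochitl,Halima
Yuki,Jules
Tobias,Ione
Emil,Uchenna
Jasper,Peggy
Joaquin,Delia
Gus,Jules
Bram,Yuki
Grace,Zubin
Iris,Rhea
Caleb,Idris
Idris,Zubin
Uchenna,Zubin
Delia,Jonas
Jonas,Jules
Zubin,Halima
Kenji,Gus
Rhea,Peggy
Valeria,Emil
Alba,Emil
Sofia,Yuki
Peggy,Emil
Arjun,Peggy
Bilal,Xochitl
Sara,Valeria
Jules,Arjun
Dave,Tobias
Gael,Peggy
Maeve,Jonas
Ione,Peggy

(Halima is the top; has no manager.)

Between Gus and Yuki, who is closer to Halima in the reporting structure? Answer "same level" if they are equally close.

Both Gus and Yuki are 7 levels below Halima.

same level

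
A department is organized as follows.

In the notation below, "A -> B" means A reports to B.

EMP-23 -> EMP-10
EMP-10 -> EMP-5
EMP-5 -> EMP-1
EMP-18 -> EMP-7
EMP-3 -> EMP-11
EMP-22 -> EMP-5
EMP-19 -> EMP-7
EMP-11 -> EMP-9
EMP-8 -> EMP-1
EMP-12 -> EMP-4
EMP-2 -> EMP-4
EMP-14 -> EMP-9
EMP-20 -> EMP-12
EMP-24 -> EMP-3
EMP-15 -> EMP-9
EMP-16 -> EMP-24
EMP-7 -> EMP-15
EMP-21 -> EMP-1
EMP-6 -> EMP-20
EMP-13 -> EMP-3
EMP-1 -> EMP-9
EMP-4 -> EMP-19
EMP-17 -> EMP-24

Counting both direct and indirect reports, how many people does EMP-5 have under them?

3

EMP-5 directly manages EMP-10, EMP-22. Under EMP-10: EMP-23 (1). EMP-22 has no reports. So EMP-5's organization is 2 direct reports plus everyone under them: 2 + 1 = 3.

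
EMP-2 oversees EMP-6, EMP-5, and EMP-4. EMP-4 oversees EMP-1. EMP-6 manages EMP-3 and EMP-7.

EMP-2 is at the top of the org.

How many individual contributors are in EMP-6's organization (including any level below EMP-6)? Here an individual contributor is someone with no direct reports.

2

The people in EMP-6's organization with no one reporting to them are EMP-7, EMP-3. That is 2.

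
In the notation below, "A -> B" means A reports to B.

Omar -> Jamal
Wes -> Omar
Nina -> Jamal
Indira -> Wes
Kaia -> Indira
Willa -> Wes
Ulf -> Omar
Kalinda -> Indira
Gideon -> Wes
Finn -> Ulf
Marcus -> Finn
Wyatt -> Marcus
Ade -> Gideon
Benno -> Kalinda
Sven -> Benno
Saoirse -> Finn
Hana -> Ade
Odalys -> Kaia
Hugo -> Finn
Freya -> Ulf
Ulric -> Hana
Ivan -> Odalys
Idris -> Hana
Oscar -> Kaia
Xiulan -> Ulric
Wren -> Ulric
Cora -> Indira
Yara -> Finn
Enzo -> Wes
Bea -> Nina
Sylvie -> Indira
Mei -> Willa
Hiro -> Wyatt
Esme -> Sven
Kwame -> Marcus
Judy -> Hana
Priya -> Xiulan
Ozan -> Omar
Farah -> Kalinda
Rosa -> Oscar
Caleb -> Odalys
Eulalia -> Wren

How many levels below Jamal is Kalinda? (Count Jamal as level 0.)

Chain from Kalinda up to Jamal: Kalinda → Indira → Wes → Omar → Jamal. That is 4 steps up, so Kalinda is 4 levels below Jamal.

4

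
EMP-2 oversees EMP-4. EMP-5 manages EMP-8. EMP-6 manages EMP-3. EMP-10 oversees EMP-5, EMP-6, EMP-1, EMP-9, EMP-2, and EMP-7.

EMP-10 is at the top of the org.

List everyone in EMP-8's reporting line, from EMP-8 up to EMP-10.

EMP-8 -> EMP-5 -> EMP-10

EMP-8 reports to EMP-5. EMP-5 reports to EMP-10. EMP-10 is at the top.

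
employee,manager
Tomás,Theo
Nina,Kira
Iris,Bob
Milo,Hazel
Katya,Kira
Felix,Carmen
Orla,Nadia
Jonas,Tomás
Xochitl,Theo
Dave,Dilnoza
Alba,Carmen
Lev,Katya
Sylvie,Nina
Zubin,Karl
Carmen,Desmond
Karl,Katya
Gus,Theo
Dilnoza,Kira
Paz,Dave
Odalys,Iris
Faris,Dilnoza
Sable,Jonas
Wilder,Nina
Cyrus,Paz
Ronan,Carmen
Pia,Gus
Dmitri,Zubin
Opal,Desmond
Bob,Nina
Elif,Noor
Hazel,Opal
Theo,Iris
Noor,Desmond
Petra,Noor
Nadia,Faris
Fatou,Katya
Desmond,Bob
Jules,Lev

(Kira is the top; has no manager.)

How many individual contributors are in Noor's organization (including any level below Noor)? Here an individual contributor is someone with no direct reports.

2

The people in Noor's organization with no one reporting to them are Elif, Petra. That is 2.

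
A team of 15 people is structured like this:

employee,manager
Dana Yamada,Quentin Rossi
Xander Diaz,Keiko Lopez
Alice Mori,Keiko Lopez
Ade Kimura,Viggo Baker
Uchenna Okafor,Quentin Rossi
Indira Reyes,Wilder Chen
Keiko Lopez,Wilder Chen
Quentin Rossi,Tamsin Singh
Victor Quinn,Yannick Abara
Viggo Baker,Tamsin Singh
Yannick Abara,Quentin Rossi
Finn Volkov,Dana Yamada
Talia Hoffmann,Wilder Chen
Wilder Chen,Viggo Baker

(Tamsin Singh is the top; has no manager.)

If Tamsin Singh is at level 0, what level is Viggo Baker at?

1

Chain from Viggo Baker up to Tamsin Singh: Viggo Baker → Tamsin Singh. That is 1 step up, so Viggo Baker is 1 level below Tamsin Singh.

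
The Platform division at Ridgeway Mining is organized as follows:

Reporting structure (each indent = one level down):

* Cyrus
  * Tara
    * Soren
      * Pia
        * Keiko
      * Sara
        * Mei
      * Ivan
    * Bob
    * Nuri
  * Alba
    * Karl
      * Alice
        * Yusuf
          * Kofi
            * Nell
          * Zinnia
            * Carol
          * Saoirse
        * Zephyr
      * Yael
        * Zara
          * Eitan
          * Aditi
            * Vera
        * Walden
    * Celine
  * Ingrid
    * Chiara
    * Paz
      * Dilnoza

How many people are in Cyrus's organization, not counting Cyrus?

30

Cyrus directly manages Tara, Alba, Ingrid. Under Tara: Nuri, Bob, Soren, Ivan, Sara, Mei, Pia, Keiko (8). Under Alba: Celine, Karl, Yael, Walden, Zara, Aditi, Vera, Eitan, Alice, Zephyr, Yusuf, Saoirse, Zinnia, Carol, Kofi, Nell (16). Under Ingrid: Paz, Dilnoza, Chiara (3). So Cyrus's organization is 3 direct reports plus everyone under them: 9 + 17 + 4 = 30.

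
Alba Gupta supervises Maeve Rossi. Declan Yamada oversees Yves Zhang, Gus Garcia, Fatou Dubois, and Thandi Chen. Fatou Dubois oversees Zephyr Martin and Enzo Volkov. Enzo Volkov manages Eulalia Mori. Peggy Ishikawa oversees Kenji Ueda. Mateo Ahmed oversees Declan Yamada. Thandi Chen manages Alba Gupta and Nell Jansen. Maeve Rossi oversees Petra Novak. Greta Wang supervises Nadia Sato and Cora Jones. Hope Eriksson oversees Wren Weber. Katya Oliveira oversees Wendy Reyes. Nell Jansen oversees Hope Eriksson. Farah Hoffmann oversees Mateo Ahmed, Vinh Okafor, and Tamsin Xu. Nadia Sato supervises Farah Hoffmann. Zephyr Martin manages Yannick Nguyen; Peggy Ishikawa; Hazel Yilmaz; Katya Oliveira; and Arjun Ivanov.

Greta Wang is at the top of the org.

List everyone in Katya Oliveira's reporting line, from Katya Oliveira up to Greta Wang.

Katya Oliveira -> Zephyr Martin -> Fatou Dubois -> Declan Yamada -> Mateo Ahmed -> Farah Hoffmann -> Nadia Sato -> Greta Wang

Katya Oliveira reports to Zephyr Martin. Zephyr Martin reports to Fatou Dubois. Fatou Dubois reports to Declan Yamada. Declan Yamada reports to Mateo Ahmed. Mateo Ahmed reports to Farah Hoffmann. Farah Hoffmann reports to Nadia Sato. Nadia Sato reports to Greta Wang. Greta Wang is at the top.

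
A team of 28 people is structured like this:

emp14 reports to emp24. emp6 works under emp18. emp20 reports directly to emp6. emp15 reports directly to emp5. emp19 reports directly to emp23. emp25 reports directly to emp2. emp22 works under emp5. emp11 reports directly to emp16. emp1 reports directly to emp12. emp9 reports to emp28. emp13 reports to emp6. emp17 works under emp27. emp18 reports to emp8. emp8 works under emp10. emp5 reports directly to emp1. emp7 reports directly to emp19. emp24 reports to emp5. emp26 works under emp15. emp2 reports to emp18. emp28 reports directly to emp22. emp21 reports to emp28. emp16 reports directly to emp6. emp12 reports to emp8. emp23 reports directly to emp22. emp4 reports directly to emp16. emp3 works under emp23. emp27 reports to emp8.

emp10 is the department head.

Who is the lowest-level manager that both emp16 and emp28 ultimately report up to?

emp16's chain of managers is emp6, emp18, emp8, emp10. emp28's chain of managers is emp22, emp5, emp1, emp12, emp8, emp10. The first manager that appears in both chains is emp8.

emp8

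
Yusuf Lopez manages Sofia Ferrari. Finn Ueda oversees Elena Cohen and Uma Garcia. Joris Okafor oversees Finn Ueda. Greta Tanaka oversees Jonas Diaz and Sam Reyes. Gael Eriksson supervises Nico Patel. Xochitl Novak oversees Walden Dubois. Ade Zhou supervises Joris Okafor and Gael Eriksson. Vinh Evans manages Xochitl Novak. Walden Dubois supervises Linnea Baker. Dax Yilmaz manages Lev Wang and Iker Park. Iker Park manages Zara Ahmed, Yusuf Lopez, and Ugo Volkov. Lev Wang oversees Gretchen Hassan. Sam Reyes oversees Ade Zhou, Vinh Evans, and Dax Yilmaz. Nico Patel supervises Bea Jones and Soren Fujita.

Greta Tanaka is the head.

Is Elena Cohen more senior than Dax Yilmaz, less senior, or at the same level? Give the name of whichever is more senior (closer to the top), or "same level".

Dax Yilmaz

Elena Cohen is 5 levels below Greta Tanaka; Dax Yilmaz is 2. Dax Yilmaz is higher.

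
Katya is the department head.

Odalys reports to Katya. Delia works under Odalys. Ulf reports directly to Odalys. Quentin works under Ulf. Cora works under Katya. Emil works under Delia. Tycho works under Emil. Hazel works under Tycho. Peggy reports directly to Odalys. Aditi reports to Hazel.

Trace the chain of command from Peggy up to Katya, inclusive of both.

Peggy reports to Odalys. Odalys reports to Katya. Katya is at the top.

Peggy -> Odalys -> Katya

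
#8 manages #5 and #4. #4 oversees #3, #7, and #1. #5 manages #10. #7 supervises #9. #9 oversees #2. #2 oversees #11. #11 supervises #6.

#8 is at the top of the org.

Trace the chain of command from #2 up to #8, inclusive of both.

#2 -> #9 -> #7 -> #4 -> #8

#2 reports to #9. #9 reports to #7. #7 reports to #4. #4 reports to #8. #8 is at the top.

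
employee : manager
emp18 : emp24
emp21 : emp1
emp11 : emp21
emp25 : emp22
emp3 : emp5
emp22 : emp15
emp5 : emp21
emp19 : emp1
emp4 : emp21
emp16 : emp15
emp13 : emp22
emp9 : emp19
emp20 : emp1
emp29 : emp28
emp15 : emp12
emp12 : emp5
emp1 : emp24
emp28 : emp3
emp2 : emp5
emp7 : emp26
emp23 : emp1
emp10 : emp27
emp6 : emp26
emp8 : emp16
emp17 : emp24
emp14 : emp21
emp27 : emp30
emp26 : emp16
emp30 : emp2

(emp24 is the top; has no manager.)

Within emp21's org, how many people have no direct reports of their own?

The people in emp21's organization with no one reporting to them are emp11, emp4, emp14, emp29, emp8, emp7, emp6, emp13, emp25, emp10. That is 10.

10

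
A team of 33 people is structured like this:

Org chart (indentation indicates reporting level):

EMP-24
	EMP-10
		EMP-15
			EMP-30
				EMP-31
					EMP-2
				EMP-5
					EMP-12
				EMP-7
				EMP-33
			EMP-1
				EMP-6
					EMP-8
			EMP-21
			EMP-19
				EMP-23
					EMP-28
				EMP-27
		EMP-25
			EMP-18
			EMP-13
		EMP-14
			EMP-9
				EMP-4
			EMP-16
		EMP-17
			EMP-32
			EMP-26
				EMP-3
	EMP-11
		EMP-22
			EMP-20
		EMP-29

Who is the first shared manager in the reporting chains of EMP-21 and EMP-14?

EMP-21's chain of managers is EMP-15, EMP-10, EMP-24. EMP-14's chain of managers is EMP-10, EMP-24. The first manager that appears in both chains is EMP-10.

EMP-10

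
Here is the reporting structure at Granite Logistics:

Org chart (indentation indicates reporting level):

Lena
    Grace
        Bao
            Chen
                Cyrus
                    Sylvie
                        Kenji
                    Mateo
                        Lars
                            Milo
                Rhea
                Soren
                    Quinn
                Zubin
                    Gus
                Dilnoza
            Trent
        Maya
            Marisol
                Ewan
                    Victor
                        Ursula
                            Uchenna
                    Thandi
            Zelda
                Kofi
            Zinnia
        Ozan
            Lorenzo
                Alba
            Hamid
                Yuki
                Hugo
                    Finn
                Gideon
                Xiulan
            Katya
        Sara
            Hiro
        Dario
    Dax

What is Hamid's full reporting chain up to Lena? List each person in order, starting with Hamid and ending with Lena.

Hamid -> Ozan -> Grace -> Lena

Hamid reports to Ozan. Ozan reports to Grace. Grace reports to Lena. Lena is at the top.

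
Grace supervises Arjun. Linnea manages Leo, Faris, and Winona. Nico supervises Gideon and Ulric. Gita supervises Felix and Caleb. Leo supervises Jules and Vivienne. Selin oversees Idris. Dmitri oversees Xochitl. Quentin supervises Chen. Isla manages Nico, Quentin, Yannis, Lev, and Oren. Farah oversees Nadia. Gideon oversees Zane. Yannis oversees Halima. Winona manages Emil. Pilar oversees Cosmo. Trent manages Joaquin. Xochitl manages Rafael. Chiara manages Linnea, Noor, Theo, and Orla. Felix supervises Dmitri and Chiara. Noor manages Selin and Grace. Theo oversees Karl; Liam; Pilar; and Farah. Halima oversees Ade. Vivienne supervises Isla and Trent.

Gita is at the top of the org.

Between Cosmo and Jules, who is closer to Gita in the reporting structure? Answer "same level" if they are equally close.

Both Cosmo and Jules are 5 levels below Gita.

same level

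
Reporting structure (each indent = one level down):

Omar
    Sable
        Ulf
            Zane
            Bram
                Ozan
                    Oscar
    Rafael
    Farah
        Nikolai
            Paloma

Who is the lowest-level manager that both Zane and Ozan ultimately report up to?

Zane's chain of managers is Ulf, Sable, Omar. Ozan's chain of managers is Bram, Ulf, Sable, Omar. The first manager that appears in both chains is Ulf.

Ulf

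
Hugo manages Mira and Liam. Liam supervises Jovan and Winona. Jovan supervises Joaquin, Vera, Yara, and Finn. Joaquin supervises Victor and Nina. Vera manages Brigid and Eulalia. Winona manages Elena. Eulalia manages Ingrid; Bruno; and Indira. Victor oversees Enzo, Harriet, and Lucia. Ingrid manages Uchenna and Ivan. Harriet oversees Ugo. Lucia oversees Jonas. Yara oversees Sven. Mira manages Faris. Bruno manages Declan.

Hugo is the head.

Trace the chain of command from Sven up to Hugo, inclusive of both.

Sven reports to Yara. Yara reports to Jovan. Jovan reports to Liam. Liam reports to Hugo. Hugo is at the top.

Sven -> Yara -> Jovan -> Liam -> Hugo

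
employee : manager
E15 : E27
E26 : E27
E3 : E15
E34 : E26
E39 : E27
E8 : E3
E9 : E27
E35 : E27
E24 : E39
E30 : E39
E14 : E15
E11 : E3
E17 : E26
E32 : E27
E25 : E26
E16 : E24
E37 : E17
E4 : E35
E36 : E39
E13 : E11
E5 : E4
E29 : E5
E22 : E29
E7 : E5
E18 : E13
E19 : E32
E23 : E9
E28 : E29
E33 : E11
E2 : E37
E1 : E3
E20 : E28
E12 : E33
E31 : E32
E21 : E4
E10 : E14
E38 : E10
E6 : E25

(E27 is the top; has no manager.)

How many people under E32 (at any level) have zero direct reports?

2

The people in E32's organization with no one reporting to them are E31, E19. That is 2.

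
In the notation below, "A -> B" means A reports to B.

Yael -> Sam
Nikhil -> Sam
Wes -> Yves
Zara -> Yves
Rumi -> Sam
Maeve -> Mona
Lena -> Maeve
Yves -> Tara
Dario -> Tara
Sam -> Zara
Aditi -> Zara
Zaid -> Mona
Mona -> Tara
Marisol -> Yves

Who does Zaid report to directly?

Zaid reports directly to Mona.

Mona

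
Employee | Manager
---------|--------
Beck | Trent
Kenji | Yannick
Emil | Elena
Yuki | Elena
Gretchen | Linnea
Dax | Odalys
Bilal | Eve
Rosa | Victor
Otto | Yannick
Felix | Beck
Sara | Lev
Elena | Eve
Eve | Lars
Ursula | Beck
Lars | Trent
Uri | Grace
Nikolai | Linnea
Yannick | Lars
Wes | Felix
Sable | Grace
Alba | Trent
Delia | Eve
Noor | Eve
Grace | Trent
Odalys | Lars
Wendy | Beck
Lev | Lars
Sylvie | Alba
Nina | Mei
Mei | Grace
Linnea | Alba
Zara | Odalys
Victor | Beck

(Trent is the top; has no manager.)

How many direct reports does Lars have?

4

Lars directly manages Eve, Yannick, Odalys, Lev. That is 4 direct reports.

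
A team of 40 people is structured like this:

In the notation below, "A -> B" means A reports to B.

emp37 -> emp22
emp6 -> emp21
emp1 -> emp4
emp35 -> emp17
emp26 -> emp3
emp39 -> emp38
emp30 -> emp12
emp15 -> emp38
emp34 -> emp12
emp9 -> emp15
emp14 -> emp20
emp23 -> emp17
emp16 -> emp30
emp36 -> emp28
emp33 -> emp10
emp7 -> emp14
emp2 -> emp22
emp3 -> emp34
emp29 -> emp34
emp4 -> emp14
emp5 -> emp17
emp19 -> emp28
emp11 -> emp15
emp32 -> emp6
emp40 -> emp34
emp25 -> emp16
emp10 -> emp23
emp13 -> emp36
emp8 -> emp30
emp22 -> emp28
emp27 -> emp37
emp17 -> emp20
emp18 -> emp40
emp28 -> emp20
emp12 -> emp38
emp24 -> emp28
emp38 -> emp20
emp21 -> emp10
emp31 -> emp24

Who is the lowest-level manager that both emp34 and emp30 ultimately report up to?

emp34's chain of managers is emp12, emp38, emp20. emp30's chain of managers is emp12, emp38, emp20. The first manager that appears in both chains is emp12.

emp12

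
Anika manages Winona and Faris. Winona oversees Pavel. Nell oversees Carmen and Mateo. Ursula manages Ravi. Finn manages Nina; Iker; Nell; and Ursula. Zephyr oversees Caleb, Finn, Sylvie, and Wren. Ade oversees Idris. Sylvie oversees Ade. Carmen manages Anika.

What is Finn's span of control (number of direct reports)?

Finn directly manages Nell, Nina, Ursula, Iker. That is 4 direct reports.

4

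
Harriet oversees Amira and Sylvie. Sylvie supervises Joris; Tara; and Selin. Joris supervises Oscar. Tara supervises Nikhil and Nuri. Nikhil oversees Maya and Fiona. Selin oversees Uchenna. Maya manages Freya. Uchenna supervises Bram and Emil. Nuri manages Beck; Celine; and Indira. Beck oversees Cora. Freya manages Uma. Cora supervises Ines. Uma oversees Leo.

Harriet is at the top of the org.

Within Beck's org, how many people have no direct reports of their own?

The only person in Beck's organization with no one reporting to them is Ines. That is 1.

1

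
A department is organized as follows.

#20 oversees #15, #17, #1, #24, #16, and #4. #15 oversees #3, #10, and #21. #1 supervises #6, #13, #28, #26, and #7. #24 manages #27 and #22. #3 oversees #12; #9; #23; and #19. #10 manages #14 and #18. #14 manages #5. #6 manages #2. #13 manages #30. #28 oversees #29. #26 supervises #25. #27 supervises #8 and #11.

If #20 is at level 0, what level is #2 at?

3

Chain from #2 up to #20: #2 → #6 → #1 → #20. That is 3 steps up, so #2 is 3 levels below #20.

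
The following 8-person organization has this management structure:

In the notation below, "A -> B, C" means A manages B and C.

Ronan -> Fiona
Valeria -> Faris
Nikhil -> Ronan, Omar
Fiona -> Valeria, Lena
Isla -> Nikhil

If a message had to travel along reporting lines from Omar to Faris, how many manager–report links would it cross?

5

Omar is 1 level below Nikhil, and Faris is 4 levels below Nikhil (their lowest common manager). The shortest path runs up from Omar to Nikhil and back down to Faris: 1 + 4 = 5 links.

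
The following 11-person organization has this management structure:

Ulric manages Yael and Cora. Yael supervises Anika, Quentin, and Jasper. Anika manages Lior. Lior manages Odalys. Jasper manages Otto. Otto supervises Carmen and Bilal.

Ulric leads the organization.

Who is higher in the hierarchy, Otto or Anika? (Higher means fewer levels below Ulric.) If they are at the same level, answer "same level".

Otto is 3 levels below Ulric; Anika is 2. Anika is higher.

Anika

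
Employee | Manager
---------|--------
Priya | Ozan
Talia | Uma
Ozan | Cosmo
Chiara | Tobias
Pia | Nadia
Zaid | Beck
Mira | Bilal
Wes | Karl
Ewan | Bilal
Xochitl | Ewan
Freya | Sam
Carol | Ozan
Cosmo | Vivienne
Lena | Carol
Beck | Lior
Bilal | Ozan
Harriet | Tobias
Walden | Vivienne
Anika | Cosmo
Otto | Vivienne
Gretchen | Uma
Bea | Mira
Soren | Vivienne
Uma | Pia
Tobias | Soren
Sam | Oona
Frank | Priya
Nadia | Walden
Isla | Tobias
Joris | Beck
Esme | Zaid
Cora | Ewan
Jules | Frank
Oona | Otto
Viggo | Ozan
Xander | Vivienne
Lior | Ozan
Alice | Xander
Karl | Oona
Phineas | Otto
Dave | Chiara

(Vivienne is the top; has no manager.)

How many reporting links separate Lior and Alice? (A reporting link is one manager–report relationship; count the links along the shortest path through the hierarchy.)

5

Lior is 3 levels below Vivienne, and Alice is 2 levels below Vivienne (their lowest common manager). The shortest path runs up from Lior to Vivienne and back down to Alice: 3 + 2 = 5 links.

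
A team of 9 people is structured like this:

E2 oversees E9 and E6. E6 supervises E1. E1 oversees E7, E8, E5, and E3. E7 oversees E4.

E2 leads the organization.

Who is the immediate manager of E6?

E2

E6 reports directly to E2.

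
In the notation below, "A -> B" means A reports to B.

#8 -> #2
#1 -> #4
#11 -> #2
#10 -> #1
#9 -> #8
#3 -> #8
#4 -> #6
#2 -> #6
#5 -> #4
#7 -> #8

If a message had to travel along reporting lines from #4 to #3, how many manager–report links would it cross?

#4 is 1 level below #6, and #3 is 3 levels below #6 (their lowest common manager). The shortest path runs up from #4 to #6 and back down to #3: 1 + 3 = 4 links.

4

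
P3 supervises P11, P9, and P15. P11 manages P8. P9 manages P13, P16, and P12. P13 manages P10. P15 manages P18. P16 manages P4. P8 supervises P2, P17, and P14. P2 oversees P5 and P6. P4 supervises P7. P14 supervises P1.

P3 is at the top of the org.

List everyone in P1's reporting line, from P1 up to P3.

P1 -> P14 -> P8 -> P11 -> P3

P1 reports to P14. P14 reports to P8. P8 reports to P11. P11 reports to P3. P3 is at the top.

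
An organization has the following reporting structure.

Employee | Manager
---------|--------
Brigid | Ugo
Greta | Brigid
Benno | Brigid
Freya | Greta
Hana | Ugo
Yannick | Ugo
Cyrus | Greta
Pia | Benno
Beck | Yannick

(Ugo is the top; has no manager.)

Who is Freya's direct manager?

Freya reports directly to Greta.

Greta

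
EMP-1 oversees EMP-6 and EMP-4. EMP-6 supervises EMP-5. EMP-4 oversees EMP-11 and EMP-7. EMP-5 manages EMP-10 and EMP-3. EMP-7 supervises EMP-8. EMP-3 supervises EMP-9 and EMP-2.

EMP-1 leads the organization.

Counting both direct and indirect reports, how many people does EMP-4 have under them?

EMP-4 directly manages EMP-11, EMP-7. EMP-11 has no reports. Under EMP-7: EMP-8 (1). So EMP-4's organization is 2 direct reports plus everyone under them: 1 + 2 = 3.

3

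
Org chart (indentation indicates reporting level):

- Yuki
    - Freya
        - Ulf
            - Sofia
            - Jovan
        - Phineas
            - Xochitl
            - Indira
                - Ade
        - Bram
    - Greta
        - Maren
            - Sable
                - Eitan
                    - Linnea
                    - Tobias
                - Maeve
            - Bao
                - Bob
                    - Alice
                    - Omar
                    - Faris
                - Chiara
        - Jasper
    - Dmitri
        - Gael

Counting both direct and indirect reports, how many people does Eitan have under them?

2

Eitan directly manages Linnea, Tobias. Linnea has no reports. Tobias has no reports. So Eitan's organization is 2 direct reports plus everyone under them: 1 + 1 = 2.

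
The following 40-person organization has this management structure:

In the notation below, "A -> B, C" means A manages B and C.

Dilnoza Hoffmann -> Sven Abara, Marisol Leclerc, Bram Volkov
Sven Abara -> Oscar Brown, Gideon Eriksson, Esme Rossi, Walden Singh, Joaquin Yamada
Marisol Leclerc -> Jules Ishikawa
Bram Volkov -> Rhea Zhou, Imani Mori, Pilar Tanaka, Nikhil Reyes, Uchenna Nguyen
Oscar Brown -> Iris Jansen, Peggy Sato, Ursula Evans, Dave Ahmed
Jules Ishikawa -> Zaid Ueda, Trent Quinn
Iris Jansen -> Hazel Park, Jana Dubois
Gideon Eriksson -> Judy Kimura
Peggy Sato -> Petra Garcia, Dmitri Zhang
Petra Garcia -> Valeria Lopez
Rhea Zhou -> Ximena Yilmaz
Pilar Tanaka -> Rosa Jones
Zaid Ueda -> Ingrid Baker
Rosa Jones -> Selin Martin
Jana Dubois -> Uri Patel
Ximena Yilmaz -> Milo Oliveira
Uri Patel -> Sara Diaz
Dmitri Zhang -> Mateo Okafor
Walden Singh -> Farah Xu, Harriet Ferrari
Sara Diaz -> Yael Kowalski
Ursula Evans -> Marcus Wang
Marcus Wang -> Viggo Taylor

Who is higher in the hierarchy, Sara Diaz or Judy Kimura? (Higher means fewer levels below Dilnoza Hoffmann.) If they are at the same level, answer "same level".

Sara Diaz is 6 levels below Dilnoza Hoffmann; Judy Kimura is 3. Judy Kimura is higher.

Judy Kimura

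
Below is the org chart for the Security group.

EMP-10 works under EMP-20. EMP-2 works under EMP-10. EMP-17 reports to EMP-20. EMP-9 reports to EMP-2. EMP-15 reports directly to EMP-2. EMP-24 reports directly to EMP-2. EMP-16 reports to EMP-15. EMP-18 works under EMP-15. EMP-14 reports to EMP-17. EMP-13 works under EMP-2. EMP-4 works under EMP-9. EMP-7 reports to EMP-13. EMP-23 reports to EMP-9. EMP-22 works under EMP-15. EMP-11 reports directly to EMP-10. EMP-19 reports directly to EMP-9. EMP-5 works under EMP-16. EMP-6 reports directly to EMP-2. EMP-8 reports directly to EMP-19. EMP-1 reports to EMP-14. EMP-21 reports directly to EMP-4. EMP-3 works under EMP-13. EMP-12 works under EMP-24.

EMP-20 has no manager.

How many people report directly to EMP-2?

EMP-2 directly manages EMP-9, EMP-15, EMP-24, EMP-13, EMP-6. That is 5 direct reports.

5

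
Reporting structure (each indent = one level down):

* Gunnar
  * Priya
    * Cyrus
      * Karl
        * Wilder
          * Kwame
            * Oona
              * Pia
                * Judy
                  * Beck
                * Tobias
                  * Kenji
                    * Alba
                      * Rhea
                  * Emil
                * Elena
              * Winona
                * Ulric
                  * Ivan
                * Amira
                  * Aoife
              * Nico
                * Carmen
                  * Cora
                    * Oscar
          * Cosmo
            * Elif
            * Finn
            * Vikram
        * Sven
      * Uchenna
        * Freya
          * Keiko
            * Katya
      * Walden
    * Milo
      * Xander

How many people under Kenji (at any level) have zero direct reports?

The only person in Kenji's organization with no one reporting to them is Rhea. That is 1.

1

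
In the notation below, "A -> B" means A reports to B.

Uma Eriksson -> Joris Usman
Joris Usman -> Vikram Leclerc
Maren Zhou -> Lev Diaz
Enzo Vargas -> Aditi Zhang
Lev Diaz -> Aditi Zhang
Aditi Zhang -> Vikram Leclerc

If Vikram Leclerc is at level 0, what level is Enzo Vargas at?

2

Chain from Enzo Vargas up to Vikram Leclerc: Enzo Vargas → Aditi Zhang → Vikram Leclerc. That is 2 steps up, so Enzo Vargas is 2 levels below Vikram Leclerc.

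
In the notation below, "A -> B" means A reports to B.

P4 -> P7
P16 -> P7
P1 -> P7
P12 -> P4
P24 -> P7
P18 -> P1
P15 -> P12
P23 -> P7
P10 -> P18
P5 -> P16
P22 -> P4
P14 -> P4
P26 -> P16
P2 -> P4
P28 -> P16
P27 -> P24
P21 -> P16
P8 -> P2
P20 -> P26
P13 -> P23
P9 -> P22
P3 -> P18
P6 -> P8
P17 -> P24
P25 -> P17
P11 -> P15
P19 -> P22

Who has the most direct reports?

Direct-report counts: P7 has 5; P23 has 1; P24 has 2; P17 has 1; P1 has 1; P18 has 2; P16 has 4; P26 has 1; P4 has 4; P2 has 1; P8 has 1; P22 has 2; P12 has 1; P15 has 1. The largest is 5, held by P7.

P7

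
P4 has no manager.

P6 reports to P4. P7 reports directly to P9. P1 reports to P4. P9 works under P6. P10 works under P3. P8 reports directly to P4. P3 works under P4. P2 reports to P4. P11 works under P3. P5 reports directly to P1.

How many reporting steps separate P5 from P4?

Chain from P5 up to P4: P5 → P1 → P4. That is 2 steps up, so P5 is 2 levels below P4.

2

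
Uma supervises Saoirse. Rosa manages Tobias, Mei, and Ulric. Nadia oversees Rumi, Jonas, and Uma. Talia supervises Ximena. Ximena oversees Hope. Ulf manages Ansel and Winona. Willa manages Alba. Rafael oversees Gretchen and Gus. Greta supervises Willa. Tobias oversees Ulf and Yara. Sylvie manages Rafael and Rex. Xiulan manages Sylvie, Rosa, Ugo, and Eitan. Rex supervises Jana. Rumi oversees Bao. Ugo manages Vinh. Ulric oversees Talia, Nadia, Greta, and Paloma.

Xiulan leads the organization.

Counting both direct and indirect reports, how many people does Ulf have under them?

Ulf directly manages Winona, Ansel. Winona has no reports. Ansel has no reports. So Ulf's organization is 2 direct reports plus everyone under them: 1 + 1 = 2.

2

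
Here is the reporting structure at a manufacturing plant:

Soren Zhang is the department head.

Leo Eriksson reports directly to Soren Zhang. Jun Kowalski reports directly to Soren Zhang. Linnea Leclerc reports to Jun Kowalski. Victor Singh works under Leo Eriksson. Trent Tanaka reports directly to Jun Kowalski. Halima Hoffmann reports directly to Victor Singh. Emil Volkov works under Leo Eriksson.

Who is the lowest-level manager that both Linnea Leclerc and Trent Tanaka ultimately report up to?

Jun Kowalski

Linnea Leclerc's chain of managers is Jun Kowalski, Soren Zhang. Trent Tanaka's chain of managers is Jun Kowalski, Soren Zhang. The first manager that appears in both chains is Jun Kowalski.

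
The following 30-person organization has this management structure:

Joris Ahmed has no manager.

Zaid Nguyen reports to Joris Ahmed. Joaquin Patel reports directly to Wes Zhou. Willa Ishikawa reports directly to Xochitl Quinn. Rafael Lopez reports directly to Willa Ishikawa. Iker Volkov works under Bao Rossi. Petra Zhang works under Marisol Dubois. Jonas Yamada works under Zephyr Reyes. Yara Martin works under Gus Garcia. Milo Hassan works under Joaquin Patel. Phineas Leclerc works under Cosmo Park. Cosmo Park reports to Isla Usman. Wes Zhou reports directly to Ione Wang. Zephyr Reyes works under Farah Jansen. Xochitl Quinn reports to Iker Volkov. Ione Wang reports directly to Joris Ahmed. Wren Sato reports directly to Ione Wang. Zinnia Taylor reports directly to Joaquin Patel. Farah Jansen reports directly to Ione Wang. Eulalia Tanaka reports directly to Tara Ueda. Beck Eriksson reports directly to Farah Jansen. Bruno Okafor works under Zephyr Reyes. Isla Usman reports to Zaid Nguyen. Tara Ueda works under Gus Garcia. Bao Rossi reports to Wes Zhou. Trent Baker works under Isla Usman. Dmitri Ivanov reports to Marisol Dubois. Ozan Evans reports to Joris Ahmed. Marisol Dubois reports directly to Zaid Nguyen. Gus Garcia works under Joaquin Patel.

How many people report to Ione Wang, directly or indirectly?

Ione Wang directly manages Wes Zhou, Farah Jansen, Wren Sato. Under Wes Zhou: Joaquin Patel, Milo Hassan, Gus Garcia, Yara Martin, Tara Ueda, Eulalia Tanaka, Zinnia Taylor, Bao Rossi, Iker Volkov, Xochitl Quinn, Willa Ishikawa, Rafael Lopez (12). Under Farah Jansen: Beck Eriksson, Zephyr Reyes, Bruno Okafor, Jonas Yamada (4). Wren Sato has no reports. So Ione Wang's organization is 3 direct reports plus everyone under them: 13 + 5 + 1 = 19.

19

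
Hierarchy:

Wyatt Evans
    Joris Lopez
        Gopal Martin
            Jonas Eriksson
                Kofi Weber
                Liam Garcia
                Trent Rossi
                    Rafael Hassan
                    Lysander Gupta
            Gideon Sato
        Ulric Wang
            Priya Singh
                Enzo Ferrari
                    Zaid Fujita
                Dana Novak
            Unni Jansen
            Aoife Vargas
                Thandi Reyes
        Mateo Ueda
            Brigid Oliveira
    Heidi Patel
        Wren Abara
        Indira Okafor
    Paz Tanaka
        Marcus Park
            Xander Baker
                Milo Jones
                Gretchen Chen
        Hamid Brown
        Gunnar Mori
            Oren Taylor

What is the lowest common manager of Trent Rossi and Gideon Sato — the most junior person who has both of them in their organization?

Gopal Martin

Trent Rossi's chain of managers is Jonas Eriksson, Gopal Martin, Joris Lopez, Wyatt Evans. Gideon Sato's chain of managers is Gopal Martin, Joris Lopez, Wyatt Evans. The first manager that appears in both chains is Gopal Martin.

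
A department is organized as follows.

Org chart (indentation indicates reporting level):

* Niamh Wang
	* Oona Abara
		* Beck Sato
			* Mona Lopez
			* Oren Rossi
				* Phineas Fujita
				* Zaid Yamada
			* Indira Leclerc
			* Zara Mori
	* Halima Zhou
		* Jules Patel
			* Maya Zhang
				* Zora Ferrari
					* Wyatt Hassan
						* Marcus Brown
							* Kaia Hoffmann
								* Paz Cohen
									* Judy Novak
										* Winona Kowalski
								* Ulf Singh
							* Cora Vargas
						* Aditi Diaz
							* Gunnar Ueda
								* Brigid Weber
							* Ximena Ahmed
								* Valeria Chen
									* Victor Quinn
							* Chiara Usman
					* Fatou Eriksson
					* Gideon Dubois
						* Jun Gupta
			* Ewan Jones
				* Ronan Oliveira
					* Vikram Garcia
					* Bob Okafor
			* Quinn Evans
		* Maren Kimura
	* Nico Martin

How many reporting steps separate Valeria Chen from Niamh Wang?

Chain from Valeria Chen up to Niamh Wang: Valeria Chen → Ximena Ahmed → Aditi Diaz → Wyatt Hassan → Zora Ferrari → Maya Zhang → Jules Patel → Halima Zhou → Niamh Wang. That is 8 steps up, so Valeria Chen is 8 levels below Niamh Wang.

8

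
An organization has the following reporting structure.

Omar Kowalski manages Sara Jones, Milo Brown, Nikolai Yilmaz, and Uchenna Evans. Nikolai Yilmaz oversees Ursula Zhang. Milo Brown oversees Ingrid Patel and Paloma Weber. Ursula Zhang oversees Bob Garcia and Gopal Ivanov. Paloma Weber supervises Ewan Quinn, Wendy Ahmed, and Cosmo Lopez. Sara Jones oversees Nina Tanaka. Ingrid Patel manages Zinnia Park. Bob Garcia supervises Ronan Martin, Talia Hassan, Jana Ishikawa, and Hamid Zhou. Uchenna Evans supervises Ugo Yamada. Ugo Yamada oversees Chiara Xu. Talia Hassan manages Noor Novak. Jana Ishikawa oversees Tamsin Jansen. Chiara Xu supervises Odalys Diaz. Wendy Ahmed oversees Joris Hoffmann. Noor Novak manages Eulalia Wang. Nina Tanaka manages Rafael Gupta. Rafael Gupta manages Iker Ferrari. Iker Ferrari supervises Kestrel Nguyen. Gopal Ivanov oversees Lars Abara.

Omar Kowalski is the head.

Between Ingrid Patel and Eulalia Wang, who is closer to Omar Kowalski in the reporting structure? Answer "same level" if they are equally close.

Ingrid Patel is 2 levels below Omar Kowalski; Eulalia Wang is 6. Ingrid Patel is higher.

Ingrid Patel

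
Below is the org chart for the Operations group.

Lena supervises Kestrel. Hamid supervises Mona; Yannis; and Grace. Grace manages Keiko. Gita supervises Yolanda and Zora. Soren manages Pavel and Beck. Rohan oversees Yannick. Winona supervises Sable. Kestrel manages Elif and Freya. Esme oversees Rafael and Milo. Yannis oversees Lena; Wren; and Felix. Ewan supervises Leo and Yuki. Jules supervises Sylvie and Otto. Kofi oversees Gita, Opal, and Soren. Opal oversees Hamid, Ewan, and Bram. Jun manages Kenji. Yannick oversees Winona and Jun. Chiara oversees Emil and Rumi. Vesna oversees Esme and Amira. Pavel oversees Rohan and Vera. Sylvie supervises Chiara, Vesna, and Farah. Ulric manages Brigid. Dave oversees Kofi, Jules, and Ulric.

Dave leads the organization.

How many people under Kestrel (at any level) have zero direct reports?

The people in Kestrel's organization with no one reporting to them are Freya, Elif. That is 2.

2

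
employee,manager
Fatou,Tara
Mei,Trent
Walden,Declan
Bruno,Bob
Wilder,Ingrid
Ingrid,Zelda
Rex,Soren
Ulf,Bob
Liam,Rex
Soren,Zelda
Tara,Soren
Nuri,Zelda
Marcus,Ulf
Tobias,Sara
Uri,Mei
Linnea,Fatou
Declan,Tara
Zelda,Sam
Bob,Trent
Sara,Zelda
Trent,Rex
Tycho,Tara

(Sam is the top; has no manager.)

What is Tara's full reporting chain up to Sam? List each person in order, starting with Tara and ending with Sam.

Tara reports to Soren. Soren reports to Zelda. Zelda reports to Sam. Sam is at the top.

Tara -> Soren -> Zelda -> Sam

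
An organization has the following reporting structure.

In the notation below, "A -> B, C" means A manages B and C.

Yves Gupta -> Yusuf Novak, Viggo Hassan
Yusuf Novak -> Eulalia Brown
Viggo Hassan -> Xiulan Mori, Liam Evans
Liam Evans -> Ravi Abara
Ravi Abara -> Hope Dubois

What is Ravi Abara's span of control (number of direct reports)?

1

Ravi Abara directly manages Hope Dubois. That is 1 direct report.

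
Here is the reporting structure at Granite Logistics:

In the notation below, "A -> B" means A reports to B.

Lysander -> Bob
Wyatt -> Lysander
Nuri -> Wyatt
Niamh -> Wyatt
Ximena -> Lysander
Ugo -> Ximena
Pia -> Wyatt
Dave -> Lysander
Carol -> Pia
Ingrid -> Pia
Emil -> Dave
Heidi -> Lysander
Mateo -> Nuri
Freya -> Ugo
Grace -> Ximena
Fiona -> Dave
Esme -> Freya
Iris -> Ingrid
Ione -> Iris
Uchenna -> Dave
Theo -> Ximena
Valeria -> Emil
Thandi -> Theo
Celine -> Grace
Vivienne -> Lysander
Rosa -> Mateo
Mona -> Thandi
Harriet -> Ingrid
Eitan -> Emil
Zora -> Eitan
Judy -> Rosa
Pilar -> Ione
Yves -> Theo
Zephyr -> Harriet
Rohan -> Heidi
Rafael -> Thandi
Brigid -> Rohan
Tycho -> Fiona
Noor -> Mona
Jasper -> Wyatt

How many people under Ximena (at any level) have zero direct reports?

The people in Ximena's organization with no one reporting to them are Yves, Rafael, Noor, Celine, Esme. That is 5.

5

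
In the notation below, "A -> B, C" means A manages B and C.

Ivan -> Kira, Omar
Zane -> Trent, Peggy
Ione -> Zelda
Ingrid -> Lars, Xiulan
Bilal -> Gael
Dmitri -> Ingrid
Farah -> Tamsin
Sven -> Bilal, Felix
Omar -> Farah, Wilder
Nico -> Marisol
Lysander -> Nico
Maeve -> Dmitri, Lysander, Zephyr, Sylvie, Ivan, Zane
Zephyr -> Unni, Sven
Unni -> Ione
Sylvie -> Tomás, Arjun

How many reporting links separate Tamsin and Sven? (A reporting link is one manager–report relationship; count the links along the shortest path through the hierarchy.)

6

Tamsin is 4 levels below Maeve, and Sven is 2 levels below Maeve (their lowest common manager). The shortest path runs up from Tamsin to Maeve and back down to Sven: 4 + 2 = 6 links.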